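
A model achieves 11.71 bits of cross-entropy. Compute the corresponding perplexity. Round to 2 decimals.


Perplexity formula: PP = 2^H
H = 11.71
PP = 2^11.71
Decompose: 2^11.71 = 2^11 * 2^0.71
2^11 = 2048, 2^0.71 ~ 1.6358041
PP ~ 2048 * 1.6358041 = 3350.1267968
Rounded to 2 decimals: 3350.13

3350.13


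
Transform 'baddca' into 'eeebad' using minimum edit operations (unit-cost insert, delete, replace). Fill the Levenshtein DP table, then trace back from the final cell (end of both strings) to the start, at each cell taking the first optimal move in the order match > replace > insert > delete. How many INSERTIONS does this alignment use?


Edit distance = 6. Backtracking from cell (6, 6) with preference match > replace > insert > delete,
then listing the resulting alignment 'baddca' -> 'eeebad' left to right:
  Step 1: replace b->e
  Step 2: replace a->e
  Step 3: replace d->e
  Step 4: replace d->b
  Step 5: replace c->a
  Step 6: replace a->d
Total insertions: 0

0


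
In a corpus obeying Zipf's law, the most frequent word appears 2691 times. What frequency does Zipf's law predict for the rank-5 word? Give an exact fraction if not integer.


Zipf's law: freq(rank) = f1 / rank
f1 = 2691, rank = 5
freq = 2691 / 5
GCD(2691, 5) = 1
Simplified: 2691/5

2691/5


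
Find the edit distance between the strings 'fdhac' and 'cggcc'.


Building DP table for s1='fdhac' (len 5) and s2='cggcc' (len 5):
       c  g  g  c  c
    0  1  2  3  4  5
  f 1  1  2  3  4  5
  d 2  2  2  3  4  5
  h 3  3  3  3  4  5
  a 4  4  4  4  4  5
  c 5  4  5  5  4  4
Edit distance = dp[5][5] = 4

4


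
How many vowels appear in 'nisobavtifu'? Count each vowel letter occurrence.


Scanning each character of 'nisobavtifu':
  Position 1: 'n' -> consonant (running count: 0)
  Position 2: 'i' -> vowel (running count: 1)
  Position 3: 's' -> consonant (running count: 1)
  Position 4: 'o' -> vowel (running count: 2)
  Position 5: 'b' -> consonant (running count: 2)
  Position 6: 'a' -> vowel (running count: 3)
  Position 7: 'v' -> consonant (running count: 3)
  Position 8: 't' -> consonant (running count: 3)
  Position 9: 'i' -> vowel (running count: 4)
  Position 10: 'f' -> consonant (running count: 4)
  Position 11: 'u' -> vowel (running count: 5)
Total vowels: 5

5


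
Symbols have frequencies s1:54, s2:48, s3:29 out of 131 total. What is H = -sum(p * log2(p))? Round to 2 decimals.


Computing entropy H = -sum(p_i * log2(p_i)):
  s1: p = 54/131 = 0.4122, -p*log2(p) = 0.5270
  s2: p = 48/131 = 0.3664, -p*log2(p) = 0.5307
  s3: p = 29/131 = 0.2214, -p*log2(p) = 0.4816
H = sum of terms = 1.5393
Rounded to 2 decimals: 1.54

1.54


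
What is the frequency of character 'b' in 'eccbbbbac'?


Scanning 'eccbbbbac' for 'b':
  Position 3: 'b' -> MATCH (count: 1)
  Position 4: 'b' -> MATCH (count: 2)
  Position 5: 'b' -> MATCH (count: 3)
  Position 6: 'b' -> MATCH (count: 4)
Total occurrences of 'b': 4

4


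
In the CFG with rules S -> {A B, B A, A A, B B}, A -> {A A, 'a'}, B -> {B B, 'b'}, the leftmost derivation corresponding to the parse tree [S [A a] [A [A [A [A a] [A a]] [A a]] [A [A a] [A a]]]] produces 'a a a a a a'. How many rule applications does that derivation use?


Every bracketed nonterminal node [X ...] in the tree is produced by exactly one rule application.
Reading the tree off as a leftmost derivation:
  Step 1: S  =>  A A   (applied S -> A A)
  Step 2: A A  =>  a A   (applied A -> a)
  Step 3: a A  =>  a A A   (applied A -> A A)
  Step 4: a A A  =>  a A A A   (applied A -> A A)
  Step 5: a A A A  =>  a A A A A   (applied A -> A A)
  Step 6: a A A A A  =>  a a A A A   (applied A -> a)
  Step 7: a a A A A  =>  a a a A A   (applied A -> a)
  Step 8: a a a A A  =>  a a a a A   (applied A -> a)
  Step 9: a a a a A  =>  a a a a A A   (applied A -> A A)
  Step 10: a a a a A A  =>  a a a a a A   (applied A -> a)
  Step 11: a a a a a A  =>  a a a a a a   (applied A -> a)
Final yield: a a a a a a
Total rewrite steps: 11

11


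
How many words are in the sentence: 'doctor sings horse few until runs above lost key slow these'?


Counting words by splitting on spaces:
  Word 1: 'doctor'
  Word 2: 'sings'
  Word 3: 'horse'
  Word 4: 'few'
  Word 5: 'until'
  Word 6: 'runs'
  Word 7: 'above'
  Word 8: 'lost'
  Word 9: 'key'
  Word 10: 'slow'
  Word 11: 'these'
Total words: 11

11


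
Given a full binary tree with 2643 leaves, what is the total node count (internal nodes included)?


Leaf nodes (terminals): 2643
Internal nodes = n - 1 = 2643 - 1 = 2642
Total = leaves + internal = 2643 + 2642 = 5285

5285


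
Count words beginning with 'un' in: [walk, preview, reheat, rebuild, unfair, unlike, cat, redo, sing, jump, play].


Checking each word for prefix 'un':
  'walk' -> no (count: 0)
  'preview' -> no (count: 0)
  'reheat' -> no (count: 0)
  'rebuild' -> no (count: 0)
  'unfair' -> YES, starts with 'un' (count: 1)
  'unlike' -> YES, starts with 'un' (count: 2)
  'cat' -> no (count: 2)
  'redo' -> no (count: 2)
  'sing' -> no (count: 2)
  'jump' -> no (count: 2)
  'play' -> no (count: 2)
Total with prefix 'un': 2

2


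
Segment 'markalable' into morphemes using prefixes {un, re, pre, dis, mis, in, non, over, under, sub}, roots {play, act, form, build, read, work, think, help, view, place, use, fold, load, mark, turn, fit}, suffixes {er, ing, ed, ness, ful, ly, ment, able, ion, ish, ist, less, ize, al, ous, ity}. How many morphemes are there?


Segmenting 'markalable' against the inventory:
  'mark' -> root (morpheme 1)
  'al' -> suffix (morpheme 2)
  'able' -> suffix (morpheme 3)
Total morphemes: 3

3


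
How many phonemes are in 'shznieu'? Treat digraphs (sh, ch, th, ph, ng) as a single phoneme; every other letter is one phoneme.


Parsing 'shznieu' greedily, digraphs first:
  'sh' -> digraph (1 consonant phoneme) (phonemes so far: 1)
  'z' -> consonant phoneme (phonemes so far: 2)
  'n' -> consonant phoneme (phonemes so far: 3)
  'i' -> vowel phoneme (phonemes so far: 4)
  'e' -> vowel phoneme (phonemes so far: 5)
  'u' -> vowel phoneme (phonemes so far: 6)
Total phonemes: 6

6


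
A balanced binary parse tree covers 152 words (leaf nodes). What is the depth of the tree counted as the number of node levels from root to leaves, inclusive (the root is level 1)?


In a balanced binary tree with n leaves the deepest leaf is ceil(log2(n)) edges below the root,
so counting node levels inclusive of root and leaves gives ceil(log2(n)) + 1 levels.
log2(152) = 7.2479
ceil(7.2479) = 8
levels = 8 + 1 = 9

9


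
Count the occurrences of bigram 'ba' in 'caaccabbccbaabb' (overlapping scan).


Scanning 'caaccabbccbaabb' for bigram 'ba':
  Position 0: 'ca' -> no
  Position 1: 'aa' -> no
  Position 2: 'ac' -> no
  Position 3: 'cc' -> no
  Position 4: 'ca' -> no
  Position 5: 'ab' -> no
  Position 6: 'bb' -> no
  Position 7: 'bc' -> no
  Position 8: 'cc' -> no
  Position 9: 'cb' -> no
  Position 10: 'ba' -> MATCH
  Position 11: 'aa' -> no
  Position 12: 'ab' -> no
  Position 13: 'bb' -> no
Total matches: 1

1


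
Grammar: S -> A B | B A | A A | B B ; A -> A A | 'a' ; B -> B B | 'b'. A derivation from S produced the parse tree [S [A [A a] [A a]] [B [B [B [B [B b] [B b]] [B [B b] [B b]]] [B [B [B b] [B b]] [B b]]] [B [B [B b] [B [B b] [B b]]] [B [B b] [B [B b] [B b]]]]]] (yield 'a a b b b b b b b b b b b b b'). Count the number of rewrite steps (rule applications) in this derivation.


Every bracketed nonterminal node [X ...] in the tree is produced by exactly one rule application.
Reading the tree off as a leftmost derivation:
  Step 1: S  =>  A B   (applied S -> A B)
  Step 2: A B  =>  A A B   (applied A -> A A)
  Step 3: A A B  =>  a A B   (applied A -> a)
  Step 4: a A B  =>  a a B   (applied A -> a)
  Step 5: a a B  =>  a a B B   (applied B -> B B)
  Step 6: a a B B  =>  a a B B B   (applied B -> B B)
  Step 7: a a B B B  =>  a a B B B B   (applied B -> B B)
  Step 8: a a B B B B  =>  a a B B B B B   (applied B -> B B)
  Step 9: a a B B B B B  =>  a a b B B B B   (applied B -> b)
  Step 10: a a b B B B B  =>  a a b b B B B   (applied B -> b)
  Step 11: a a b b B B B  =>  a a b b B B B B   (applied B -> B B)
  Step 12: a a b b B B B B  =>  a a b b b B B B   (applied B -> b)
  Step 13: a a b b b B B B  =>  a a b b b b B B   (applied B -> b)
  Step 14: a a b b b b B B  =>  a a b b b b B B B   (applied B -> B B)
  Step 15: a a b b b b B B B  =>  a a b b b b B B B B   (applied B -> B B)
  Step 16: a a b b b b B B B B  =>  a a b b b b b B B B   (applied B -> b)
  Step 17: a a b b b b b B B B  =>  a a b b b b b b B B   (applied B -> b)
  Step 18: a a b b b b b b B B  =>  a a b b b b b b b B   (applied B -> b)
  Step 19: a a b b b b b b b B  =>  a a b b b b b b b B B   (applied B -> B B)
  Step 20: a a b b b b b b b B B  =>  a a b b b b b b b B B B   (applied B -> B B)
  Step 21: a a b b b b b b b B B B  =>  a a b b b b b b b b B B   (applied B -> b)
  Step 22: a a b b b b b b b b B B  =>  a a b b b b b b b b B B B   (applied B -> B B)
  Step 23: a a b b b b b b b b B B B  =>  a a b b b b b b b b b B B   (applied B -> b)
  Step 24: a a b b b b b b b b b B B  =>  a a b b b b b b b b b b B   (applied B -> b)
  Step 25: a a b b b b b b b b b b B  =>  a a b b b b b b b b b b B B   (applied B -> B B)
  Step 26: a a b b b b b b b b b b B B  =>  a a b b b b b b b b b b b B   (applied B -> b)
  Step 27: a a b b b b b b b b b b b B  =>  a a b b b b b b b b b b b B B   (applied B -> B B)
  Step 28: a a b b b b b b b b b b b B B  =>  a a b b b b b b b b b b b b B   (applied B -> b)
  Step 29: a a b b b b b b b b b b b b B  =>  a a b b b b b b b b b b b b b   (applied B -> b)
Final yield: a a b b b b b b b b b b b b b
Total rewrite steps: 29

29


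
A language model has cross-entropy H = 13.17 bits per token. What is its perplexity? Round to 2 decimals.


Perplexity formula: PP = 2^H
H = 13.17
PP = 2^13.17
Decompose: 2^13.17 = 2^13 * 2^0.17
2^13 = 8192, 2^0.17 ~ 1.1250585
PP ~ 8192 * 1.1250585 = 9216.4792320
Rounded to 2 decimals: 9216.48

9216.48


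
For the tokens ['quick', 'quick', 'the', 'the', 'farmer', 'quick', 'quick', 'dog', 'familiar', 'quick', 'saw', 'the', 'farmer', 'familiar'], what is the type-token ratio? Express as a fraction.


Tokens: 14
Unique types: ('dog', 'familiar', 'farmer', 'quick', 'saw', 'the') = 6
TTR = 6/14
Simplify: divide both by 2 -> 3/7
TTR = 3/7

3/7


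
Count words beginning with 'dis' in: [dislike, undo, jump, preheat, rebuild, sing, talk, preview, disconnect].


Checking each word for prefix 'dis':
  'dislike' -> YES, starts with 'dis' (count: 1)
  'undo' -> no (count: 1)
  'jump' -> no (count: 1)
  'preheat' -> no (count: 1)
  'rebuild' -> no (count: 1)
  'sing' -> no (count: 1)
  'talk' -> no (count: 1)
  'preview' -> no (count: 1)
  'disconnect' -> YES, starts with 'dis' (count: 2)
Total with prefix 'dis': 2

2


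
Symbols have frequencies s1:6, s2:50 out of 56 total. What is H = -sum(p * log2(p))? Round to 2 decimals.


Computing entropy H = -sum(p_i * log2(p_i)):
  s1: p = 6/56 = 0.1071, -p*log2(p) = 0.3453
  s2: p = 50/56 = 0.8929, -p*log2(p) = 0.1460
H = sum of terms = 0.4913
Rounded to 2 decimals: 0.49

0.49


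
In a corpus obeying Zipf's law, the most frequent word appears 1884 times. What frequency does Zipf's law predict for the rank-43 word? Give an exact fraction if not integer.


Zipf's law: freq(rank) = f1 / rank
f1 = 1884, rank = 43
freq = 1884 / 43
GCD(1884, 43) = 1
Simplified: 1884/43

1884/43


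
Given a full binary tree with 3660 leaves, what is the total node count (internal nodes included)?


Leaf nodes (terminals): 3660
Internal nodes = n - 1 = 3660 - 1 = 3659
Total = leaves + internal = 3660 + 3659 = 7319

7319


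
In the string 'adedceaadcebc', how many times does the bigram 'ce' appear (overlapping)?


Scanning 'adedceaadcebc' for bigram 'ce':
  Position 0: 'ad' -> no
  Position 1: 'de' -> no
  Position 2: 'ed' -> no
  Position 3: 'dc' -> no
  Position 4: 'ce' -> MATCH
  Position 5: 'ea' -> no
  Position 6: 'aa' -> no
  Position 7: 'ad' -> no
  Position 8: 'dc' -> no
  Position 9: 'ce' -> MATCH
  Position 10: 'eb' -> no
  Position 11: 'bc' -> no
Total matches: 2

2


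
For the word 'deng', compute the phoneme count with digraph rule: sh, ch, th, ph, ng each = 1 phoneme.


Parsing 'deng' greedily, digraphs first:
  'd' -> consonant phoneme (phonemes so far: 1)
  'e' -> vowel phoneme (phonemes so far: 2)
  'ng' -> digraph (1 consonant phoneme) (phonemes so far: 3)
Total phonemes: 3

3


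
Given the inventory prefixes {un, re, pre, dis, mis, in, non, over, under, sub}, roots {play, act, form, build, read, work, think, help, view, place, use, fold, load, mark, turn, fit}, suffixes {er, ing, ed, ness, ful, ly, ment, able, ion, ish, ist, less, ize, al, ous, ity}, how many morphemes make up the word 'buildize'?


Segmenting 'buildize' against the inventory:
  'build' -> root (morpheme 1)
  'ize' -> suffix (morpheme 2)
Total morphemes: 2

2


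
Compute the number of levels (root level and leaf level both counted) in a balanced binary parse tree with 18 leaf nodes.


In a balanced binary tree with n leaves the deepest leaf is ceil(log2(n)) edges below the root,
so counting node levels inclusive of root and leaves gives ceil(log2(n)) + 1 levels.
log2(18) = 4.1699
ceil(4.1699) = 5
levels = 5 + 1 = 6

6


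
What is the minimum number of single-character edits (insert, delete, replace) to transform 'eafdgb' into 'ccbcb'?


Building DP table for s1='eafdgb' (len 6) and s2='ccbcb' (len 5):
       c  c  b  c  b
    0  1  2  3  4  5
  e 1  1  2  3  4  5
  a 2  2  2  3  4  5
  f 3  3  3  3  4  5
  d 4  4  4  4  4  5
  g 5  5  5  5  5  5
  b 6  6  6  5  6  5
Edit distance = dp[6][5] = 5

5


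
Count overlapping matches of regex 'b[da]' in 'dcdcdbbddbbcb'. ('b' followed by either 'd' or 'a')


Pattern: b[da] means 'b' followed by either 'd' or 'a'.
Scanning 'dcdcdbbddbbcb' position-by-position:
  Pos 0: window 'dc' -> no
  Pos 1: window 'cd' -> no
  Pos 2: window 'dc' -> no
  Pos 3: window 'cd' -> no
  Pos 4: window 'db' -> no
  Pos 5: window 'bb' -> no
  Pos 6: window 'bd' -> MATCH
  Pos 7: window 'dd' -> no
  Pos 8: window 'db' -> no
  Pos 9: window 'bb' -> no
  Pos 10: window 'bc' -> no
  Pos 11: window 'cb' -> no
  Pos 12: window 'b' -> no
Total matches: 1

1


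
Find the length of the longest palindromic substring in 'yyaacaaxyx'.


Scanning 'yyaacaaxyx' for palindromic substrings.
Substring at positions 2-6: 'aacaa'.
Check: reverse('aacaa') = 'aacaa' -> palindrome confirmed.
Neighbouring characters ('y' / 'x') break symmetry, so it cannot extend further.
No longer palindromic substring exists; longest length = 5

5


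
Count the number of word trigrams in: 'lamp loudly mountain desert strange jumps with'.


Word trigrams from [7] words:
  Trigram 1: (lamp loudly mountain)
  Trigram 2: (loudly mountain desert)
  Trigram 3: (mountain desert strange)
  Trigram 4: (desert strange jumps)
  Trigram 5: (strange jumps with)
Total word trigrams: 7 - 2 = 5

5


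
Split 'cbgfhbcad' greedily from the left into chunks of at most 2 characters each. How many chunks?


'cbgfhbcad' has 9 characters.
Chunking with max size 2:
  Chunk 1: 'cb' (positions 0-1)
  Chunk 2: 'gf' (positions 2-3)
  Chunk 3: 'hb' (positions 4-5)
  Chunk 4: 'ca' (positions 6-7)
  Chunk 5: 'd' (positions 8-8)
Total chunks: ceil(9 / 2) = 5

5


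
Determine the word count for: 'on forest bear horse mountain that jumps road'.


Counting words by splitting on spaces:
  Word 1: 'on'
  Word 2: 'forest'
  Word 3: 'bear'
  Word 4: 'horse'
  Word 5: 'mountain'
  Word 6: 'that'
  Word 7: 'jumps'
  Word 8: 'road'
Total words: 8

8


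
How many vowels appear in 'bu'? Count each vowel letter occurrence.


Scanning each character of 'bu':
  Position 1: 'b' -> consonant (running count: 0)
  Position 2: 'u' -> vowel (running count: 1)
Total vowels: 1

1


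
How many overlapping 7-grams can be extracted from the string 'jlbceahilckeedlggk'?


String 'jlbceahilckeedlggk' has length L = 18.
Number of overlapping n-grams = L - n + 1
Substituting: 18 - 7 + 1 = 12

12


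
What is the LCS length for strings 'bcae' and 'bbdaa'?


DP table for LCS of 'bcae' and 'bbdaa':
       b  b  d  a  a
    0  0  0  0  0  0
  b 0  1  1  1  1  1
  c 0  1  1  1  1  1
  a 0  1  1  1  2  2
  e 0  1  1  1  2  2
LCS: 'ba'
LCS length = 2

2


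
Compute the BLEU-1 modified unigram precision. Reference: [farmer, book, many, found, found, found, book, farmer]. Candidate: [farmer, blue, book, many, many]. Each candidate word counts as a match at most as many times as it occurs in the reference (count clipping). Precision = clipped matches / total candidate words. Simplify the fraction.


Reference word counts: {'book': 2, 'farmer': 2, 'found': 3, 'many': 1}
Checking each candidate word (with clipping):
  'farmer' -> in reference (ref count 2, used 1/2) -> match (matches: 1)
  'blue' -> not in reference -> no match (matches: 1)
  'book' -> in reference (ref count 2, used 1/2) -> match (matches: 2)
  'many' -> in reference (ref count 1, used 1/1) -> match (matches: 3)
  'many' -> ref count 1 already used up (1/1) -> clipped, no match (matches: 3)
Clipped matches: 3, Candidate length: 5
Precision = 3/5

3/5


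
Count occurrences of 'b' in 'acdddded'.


Scanning 'acdddded' for 'b':
  No matches found.
Total occurrences of 'b': 0

0


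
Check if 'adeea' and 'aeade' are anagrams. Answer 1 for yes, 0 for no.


Sort characters of 'adeea': 'aadee'
Sort characters of 'aeade': 'aadee'
Sorted forms match -> they ARE anagrams
Result: 1

1


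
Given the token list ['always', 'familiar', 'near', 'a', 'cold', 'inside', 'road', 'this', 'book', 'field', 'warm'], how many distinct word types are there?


Listing all tokens and tracking unique types:
  Token 1: 'always' -> NEW (unique so far: 1)
  Token 2: 'familiar' -> NEW (unique so far: 2)
  Token 3: 'near' -> NEW (unique so far: 3)
  Token 4: 'a' -> NEW (unique so far: 4)
  Token 5: 'cold' -> NEW (unique so far: 5)
  Token 6: 'inside' -> NEW (unique so far: 6)
  Token 7: 'road' -> NEW (unique so far: 7)
  Token 8: 'this' -> NEW (unique so far: 8)
  Token 9: 'book' -> NEW (unique so far: 9)
  Token 10: 'field' -> NEW (unique so far: 10)
  Token 11: 'warm' -> NEW (unique so far: 11)
Unique types: ('a', 'always', 'book', 'cold', 'familiar', 'field', 'inside', 'near', 'road', 'this', 'warm')
Vocabulary size: 11

11


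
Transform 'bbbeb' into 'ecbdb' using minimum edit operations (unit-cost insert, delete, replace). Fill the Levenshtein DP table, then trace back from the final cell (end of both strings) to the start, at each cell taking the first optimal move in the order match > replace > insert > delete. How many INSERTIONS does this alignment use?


Edit distance = 3. Backtracking from cell (5, 5) with preference match > replace > insert > delete,
then listing the resulting alignment 'bbbeb' -> 'ecbdb' left to right:
  Step 1: replace b->e
  Step 2: replace b->c
  Step 3: keep 'b'
  Step 4: replace e->d
  Step 5: keep 'b'
Total insertions: 0

0


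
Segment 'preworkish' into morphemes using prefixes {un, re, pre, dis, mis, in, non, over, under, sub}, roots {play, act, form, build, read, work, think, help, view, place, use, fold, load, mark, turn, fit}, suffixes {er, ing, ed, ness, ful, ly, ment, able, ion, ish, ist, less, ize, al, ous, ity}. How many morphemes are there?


Segmenting 'preworkish' against the inventory:
  'pre' -> prefix (morpheme 1)
  'work' -> root (morpheme 2)
  'ish' -> suffix (morpheme 3)
Total morphemes: 3

3


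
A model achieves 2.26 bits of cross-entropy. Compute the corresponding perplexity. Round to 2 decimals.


Perplexity formula: PP = 2^H
H = 2.26
PP = 2^2.26
Decompose: 2^2.26 = 2^2 * 2^0.26
2^2 = 4, 2^0.26 ~ 1.1974787
PP ~ 4 * 1.1974787 = 4.7899148
Rounded to 2 decimals: 4.79

4.79


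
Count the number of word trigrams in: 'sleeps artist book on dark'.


Word trigrams from [5] words:
  Trigram 1: (sleeps artist book)
  Trigram 2: (artist book on)
  Trigram 3: (book on dark)
Total word trigrams: 5 - 2 = 3

3


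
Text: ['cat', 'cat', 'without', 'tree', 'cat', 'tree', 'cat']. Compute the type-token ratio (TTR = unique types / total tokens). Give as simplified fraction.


Tokens: 7
Unique types: ('cat', 'tree', 'without') = 3
TTR = 3/7
Already in lowest terms.

3/7


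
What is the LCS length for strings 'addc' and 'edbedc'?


DP table for LCS of 'addc' and 'edbedc':
       e  d  b  e  d  c
    0  0  0  0  0  0  0
  a 0  0  0  0  0  0  0
  d 0  0  1  1  1  1  1
  d 0  0  1  1  1  2  2
  c 0  0  1  1  1  2  3
LCS: 'ddc'
LCS length = 3

3


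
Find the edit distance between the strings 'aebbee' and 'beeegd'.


Building DP table for s1='aebbee' (len 6) and s2='beeegd' (len 6):
       b  e  e  e  g  d
    0  1  2  3  4  5  6
  a 1  1  2  3  4  5  6
  e 2  2  1  2  3  4  5
  b 3  2  2  2  3  4  5
  b 4  3  3  3  3  4  5
  e 5  4  3  3  3  4  5
  e 6  5  4  3  3  4  5
Edit distance = dp[6][6] = 5

5


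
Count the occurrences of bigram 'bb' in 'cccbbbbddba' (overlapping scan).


Scanning 'cccbbbbddba' for bigram 'bb':
  Position 0: 'cc' -> no
  Position 1: 'cc' -> no
  Position 2: 'cb' -> no
  Position 3: 'bb' -> MATCH
  Position 4: 'bb' -> MATCH
  Position 5: 'bb' -> MATCH
  Position 6: 'bd' -> no
  Position 7: 'dd' -> no
  Position 8: 'db' -> no
  Position 9: 'ba' -> no
Total matches: 3

3


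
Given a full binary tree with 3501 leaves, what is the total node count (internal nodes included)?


Leaf nodes (terminals): 3501
Internal nodes = n - 1 = 3501 - 1 = 3500
Total = leaves + internal = 3501 + 3500 = 7001

7001


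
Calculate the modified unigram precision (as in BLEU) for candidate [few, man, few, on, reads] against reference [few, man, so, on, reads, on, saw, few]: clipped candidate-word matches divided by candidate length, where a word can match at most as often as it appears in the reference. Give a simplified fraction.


Reference word counts: {'few': 2, 'man': 1, 'on': 2, 'reads': 1, 'saw': 1, 'so': 1}
Checking each candidate word (with clipping):
  'few' -> in reference (ref count 2, used 1/2) -> match (matches: 1)
  'man' -> in reference (ref count 1, used 1/1) -> match (matches: 2)
  'few' -> in reference (ref count 2, used 2/2) -> match (matches: 3)
  'on' -> in reference (ref count 2, used 1/2) -> match (matches: 4)
  'reads' -> in reference (ref count 1, used 1/1) -> match (matches: 5)
Clipped matches: 5, Candidate length: 5
Precision = 5/5 = 1

1


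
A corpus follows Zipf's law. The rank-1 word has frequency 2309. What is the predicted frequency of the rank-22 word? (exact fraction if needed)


Zipf's law: freq(rank) = f1 / rank
f1 = 2309, rank = 22
freq = 2309 / 22
GCD(2309, 22) = 1
Simplified: 2309/22

2309/22


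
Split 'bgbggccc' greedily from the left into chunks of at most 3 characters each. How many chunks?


'bgbggccc' has 8 characters.
Chunking with max size 3:
  Chunk 1: 'bgb' (positions 0-2)
  Chunk 2: 'ggc' (positions 3-5)
  Chunk 3: 'cc' (positions 6-7)
Total chunks: ceil(8 / 3) = 3

3


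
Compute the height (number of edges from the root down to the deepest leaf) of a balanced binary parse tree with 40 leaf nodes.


In a balanced binary tree with n leaves the deepest leaf is ceil(log2(n)) edges below the root.
log2(40) = 5.3219
ceil(5.3219) = 6
height (edges) = 6

6


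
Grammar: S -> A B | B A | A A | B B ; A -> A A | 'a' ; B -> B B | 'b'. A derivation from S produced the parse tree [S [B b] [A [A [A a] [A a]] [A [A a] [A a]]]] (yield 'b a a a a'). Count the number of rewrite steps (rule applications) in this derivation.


Every bracketed nonterminal node [X ...] in the tree is produced by exactly one rule application.
Reading the tree off as a leftmost derivation:
  Step 1: S  =>  B A   (applied S -> B A)
  Step 2: B A  =>  b A   (applied B -> b)
  Step 3: b A  =>  b A A   (applied A -> A A)
  Step 4: b A A  =>  b A A A   (applied A -> A A)
  Step 5: b A A A  =>  b a A A   (applied A -> a)
  Step 6: b a A A  =>  b a a A   (applied A -> a)
  Step 7: b a a A  =>  b a a A A   (applied A -> A A)
  Step 8: b a a A A  =>  b a a a A   (applied A -> a)
  Step 9: b a a a A  =>  b a a a a   (applied A -> a)
Final yield: b a a a a
Total rewrite steps: 9

9


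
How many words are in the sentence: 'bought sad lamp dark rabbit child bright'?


Counting words by splitting on spaces:
  Word 1: 'bought'
  Word 2: 'sad'
  Word 3: 'lamp'
  Word 4: 'dark'
  Word 5: 'rabbit'
  Word 6: 'child'
  Word 7: 'bright'
Total words: 7

7


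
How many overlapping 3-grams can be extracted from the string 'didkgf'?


String 'didkgf' has length L = 6.
Number of overlapping n-grams = L - n + 1
Substituting: 6 - 3 + 1 = 4

4


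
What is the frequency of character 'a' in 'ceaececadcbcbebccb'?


Scanning 'ceaececadcbcbebccb' for 'a':
  Position 2: 'a' -> MATCH (count: 1)
  Position 7: 'a' -> MATCH (count: 2)
Total occurrences of 'a': 2

2


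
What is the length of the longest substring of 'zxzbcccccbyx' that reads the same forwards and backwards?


Scanning 'zxzbcccccbyx' for palindromic substrings.
Substring at positions 3-9: 'bcccccb'.
Check: reverse('bcccccb') = 'bcccccb' -> palindrome confirmed.
Neighbouring characters ('z' / 'y') break symmetry, so it cannot extend further.
No longer palindromic substring exists; longest length = 7

7


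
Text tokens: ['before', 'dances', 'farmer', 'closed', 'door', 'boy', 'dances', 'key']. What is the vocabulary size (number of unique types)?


Listing all tokens and tracking unique types:
  Token 1: 'before' -> NEW (unique so far: 1)
  Token 2: 'dances' -> NEW (unique so far: 2)
  Token 3: 'farmer' -> NEW (unique so far: 3)
  Token 4: 'closed' -> NEW (unique so far: 4)
  Token 5: 'door' -> NEW (unique so far: 5)
  Token 6: 'boy' -> NEW (unique so far: 6)
  Token 7: 'dances' -> duplicate (unique so far: 6)
  Token 8: 'key' -> NEW (unique so far: 7)
Unique types: ('before', 'boy', 'closed', 'dances', 'door', 'farmer', 'key')
Vocabulary size: 7

7


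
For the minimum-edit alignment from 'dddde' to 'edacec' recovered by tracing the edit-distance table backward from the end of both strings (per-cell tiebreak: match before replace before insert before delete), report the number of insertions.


Edit distance = 4. Backtracking from cell (5, 6) with preference match > replace > insert > delete,
then listing the resulting alignment 'dddde' -> 'edacec' left to right:
  Step 1: replace d->e
  Step 2: keep 'd'
  Step 3: replace d->a
  Step 4: replace d->c
  Step 5: keep 'e'
  Step 6: insert 'c' [insertion #1]
Total insertions: 1

1


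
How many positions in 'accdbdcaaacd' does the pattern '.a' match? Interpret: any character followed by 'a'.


Pattern: .a means any character followed by 'a'.
Scanning 'accdbdcaaacd' position-by-position:
  Pos 0: window 'ac' -> no
  Pos 1: window 'cc' -> no
  Pos 2: window 'cd' -> no
  Pos 3: window 'db' -> no
  Pos 4: window 'bd' -> no
  Pos 5: window 'dc' -> no
  Pos 6: window 'ca' -> MATCH
  Pos 7: window 'aa' -> MATCH
  Pos 8: window 'aa' -> MATCH
  Pos 9: window 'ac' -> no
  Pos 10: window 'cd' -> no
  Pos 11: window 'd' -> no
Total matches: 3

3


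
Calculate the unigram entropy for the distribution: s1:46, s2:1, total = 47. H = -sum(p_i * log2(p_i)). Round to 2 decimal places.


Computing entropy H = -sum(p_i * log2(p_i)):
  s1: p = 46/47 = 0.9787, -p*log2(p) = 0.0304
  s2: p = 1/47 = 0.0213, -p*log2(p) = 0.1182
H = sum of terms = 0.1486
Rounded to 2 decimals: 0.15

0.15


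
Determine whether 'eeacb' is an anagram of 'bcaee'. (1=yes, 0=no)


Sort characters of 'eeacb': 'abcee'
Sort characters of 'bcaee': 'abcee'
Sorted forms match -> they ARE anagrams
Result: 1

1


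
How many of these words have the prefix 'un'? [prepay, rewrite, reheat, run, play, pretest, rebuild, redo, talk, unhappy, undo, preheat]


Checking each word for prefix 'un':
  'prepay' -> no (count: 0)
  'rewrite' -> no (count: 0)
  'reheat' -> no (count: 0)
  'run' -> no (count: 0)
  'play' -> no (count: 0)
  'pretest' -> no (count: 0)
  'rebuild' -> no (count: 0)
  'redo' -> no (count: 0)
  'talk' -> no (count: 0)
  'unhappy' -> YES, starts with 'un' (count: 1)
  'undo' -> YES, starts with 'un' (count: 2)
  'preheat' -> no (count: 2)
Total with prefix 'un': 2

2


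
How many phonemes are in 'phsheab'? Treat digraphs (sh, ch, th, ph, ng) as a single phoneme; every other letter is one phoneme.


Parsing 'phsheab' greedily, digraphs first:
  'ph' -> digraph (1 consonant phoneme) (phonemes so far: 1)
  'sh' -> digraph (1 consonant phoneme) (phonemes so far: 2)
  'e' -> vowel phoneme (phonemes so far: 3)
  'a' -> vowel phoneme (phonemes so far: 4)
  'b' -> consonant phoneme (phonemes so far: 5)
Total phonemes: 5

5


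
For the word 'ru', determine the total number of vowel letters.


Scanning each character of 'ru':
  Position 1: 'r' -> consonant (running count: 0)
  Position 2: 'u' -> vowel (running count: 1)
Total vowels: 1

1


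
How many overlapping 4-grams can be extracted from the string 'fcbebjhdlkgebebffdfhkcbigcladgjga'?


String 'fcbebjhdlkgebebffdfhkcbigcladgjga' has length L = 33.
Number of overlapping n-grams = L - n + 1
Substituting: 33 - 4 + 1 = 30

30


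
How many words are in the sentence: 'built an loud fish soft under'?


Counting words by splitting on spaces:
  Word 1: 'built'
  Word 2: 'an'
  Word 3: 'loud'
  Word 4: 'fish'
  Word 5: 'soft'
  Word 6: 'under'
Total words: 6

6


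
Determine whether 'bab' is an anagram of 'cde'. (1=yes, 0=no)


Sort characters of 'bab': 'abb'
Sort characters of 'cde': 'cde'
Sorted forms differ -> they are NOT anagrams
Result: 0

0


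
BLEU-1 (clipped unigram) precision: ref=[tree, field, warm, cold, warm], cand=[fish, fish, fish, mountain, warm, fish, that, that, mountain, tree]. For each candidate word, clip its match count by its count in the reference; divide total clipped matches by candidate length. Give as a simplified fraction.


Reference word counts: {'cold': 1, 'field': 1, 'tree': 1, 'warm': 2}
Checking each candidate word (with clipping):
  'fish' -> not in reference -> no match (matches: 0)
  'fish' -> not in reference -> no match (matches: 0)
  'fish' -> not in reference -> no match (matches: 0)
  'mountain' -> not in reference -> no match (matches: 0)
  'warm' -> in reference (ref count 2, used 1/2) -> match (matches: 1)
  'fish' -> not in reference -> no match (matches: 1)
  'that' -> not in reference -> no match (matches: 1)
  'that' -> not in reference -> no match (matches: 1)
  'mountain' -> not in reference -> no match (matches: 1)
  'tree' -> in reference (ref count 1, used 1/1) -> match (matches: 2)
Clipped matches: 2, Candidate length: 10
Precision = 2/10 = 1/5

1/5


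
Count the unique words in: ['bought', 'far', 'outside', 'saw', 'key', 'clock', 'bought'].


Listing all tokens and tracking unique types:
  Token 1: 'bought' -> NEW (unique so far: 1)
  Token 2: 'far' -> NEW (unique so far: 2)
  Token 3: 'outside' -> NEW (unique so far: 3)
  Token 4: 'saw' -> NEW (unique so far: 4)
  Token 5: 'key' -> NEW (unique so far: 5)
  Token 6: 'clock' -> NEW (unique so far: 6)
  Token 7: 'bought' -> duplicate (unique so far: 6)
Unique types: ('bought', 'clock', 'far', 'key', 'outside', 'saw')
Vocabulary size: 6

6


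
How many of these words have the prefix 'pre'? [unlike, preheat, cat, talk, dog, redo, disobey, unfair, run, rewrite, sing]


Checking each word for prefix 'pre':
  'unlike' -> no (count: 0)
  'preheat' -> YES, starts with 'pre' (count: 1)
  'cat' -> no (count: 1)
  'talk' -> no (count: 1)
  'dog' -> no (count: 1)
  'redo' -> no (count: 1)
  'disobey' -> no (count: 1)
  'unfair' -> no (count: 1)
  'run' -> no (count: 1)
  'rewrite' -> no (count: 1)
  'sing' -> no (count: 1)
Total with prefix 'pre': 1

1


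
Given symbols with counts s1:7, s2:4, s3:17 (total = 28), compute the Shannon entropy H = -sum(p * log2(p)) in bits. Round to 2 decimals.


Computing entropy H = -sum(p_i * log2(p_i)):
  s1: p = 7/28 = 0.2500, -p*log2(p) = 0.5000
  s2: p = 4/28 = 0.1429, -p*log2(p) = 0.4011
  s3: p = 17/28 = 0.6071, -p*log2(p) = 0.4371
H = sum of terms = 1.3382
Rounded to 2 decimals: 1.34

1.34


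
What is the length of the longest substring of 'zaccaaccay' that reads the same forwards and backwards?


Scanning 'zaccaaccay' for palindromic substrings.
Substring at positions 1-8: 'accaacca'.
Check: reverse('accaacca') = 'accaacca' -> palindrome confirmed.
Neighbouring characters ('z' / 'y') break symmetry, so it cannot extend further.
No longer palindromic substring exists; longest length = 8

8


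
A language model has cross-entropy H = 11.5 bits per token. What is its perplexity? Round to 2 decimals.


Perplexity formula: PP = 2^H
H = 11.5
PP = 2^11.5
Decompose: 2^11.5 = 2^11 * 2^0.5 = 2^11 * sqrt(2)
2^11 = 2048, sqrt(2) ~ 1.4142136
PP ~ 2048 * 1.4142136 = 2896.3094528
Rounded to 2 decimals: 2896.31

2896.31


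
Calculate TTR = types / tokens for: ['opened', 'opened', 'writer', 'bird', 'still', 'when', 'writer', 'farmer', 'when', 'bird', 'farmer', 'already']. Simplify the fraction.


Tokens: 12
Unique types: ('already', 'bird', 'farmer', 'opened', 'still', 'when', 'writer') = 7
TTR = 7/12
Already in lowest terms.

7/12


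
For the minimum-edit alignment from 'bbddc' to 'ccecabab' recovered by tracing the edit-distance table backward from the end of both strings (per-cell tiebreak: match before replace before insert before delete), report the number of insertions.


Edit distance = 8. Backtracking from cell (5, 8) with preference match > replace > insert > delete,
then listing the resulting alignment 'bbddc' -> 'ccecabab' left to right:
  Step 1: insert 'c' [insertion #1]
  Step 2: insert 'c' [insertion #2]
  Step 3: insert 'e' [insertion #3]
  Step 4: replace b->c
  Step 5: replace b->a
  Step 6: replace d->b
  Step 7: replace d->a
  Step 8: replace c->b
Total insertions: 3

3


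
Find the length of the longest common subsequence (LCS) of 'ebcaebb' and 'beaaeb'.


DP table for LCS of 'ebcaebb' and 'beaaeb':
       b  e  a  a  e  b
    0  0  0  0  0  0  0
  e 0  0  1  1  1  1  1
  b 0  1  1  1  1  1  2
  c 0  1  1  1  1  1  2
  a 0  1  1  2  2  2  2
  e 0  1  2  2  2  3  3
  b 0  1  2  2  2  3  4
  b 0  1  2  2  2  3  4
LCS: 'eaeb'
LCS length = 4

4


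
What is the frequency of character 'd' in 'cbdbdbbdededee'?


Scanning 'cbdbdbbdededee' for 'd':
  Position 2: 'd' -> MATCH (count: 1)
  Position 4: 'd' -> MATCH (count: 2)
  Position 7: 'd' -> MATCH (count: 3)
  Position 9: 'd' -> MATCH (count: 4)
  Position 11: 'd' -> MATCH (count: 5)
Total occurrences of 'd': 5

5


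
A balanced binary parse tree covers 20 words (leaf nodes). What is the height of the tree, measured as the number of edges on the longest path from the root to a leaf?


In a balanced binary tree with n leaves the deepest leaf is ceil(log2(n)) edges below the root.
log2(20) = 4.3219
ceil(4.3219) = 5
height (edges) = 5

5


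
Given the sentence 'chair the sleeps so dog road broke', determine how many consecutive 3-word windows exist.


Word trigrams from [7] words:
  Trigram 1: (chair the sleeps)
  Trigram 2: (the sleeps so)
  Trigram 3: (sleeps so dog)
  Trigram 4: (so dog road)
  Trigram 5: (dog road broke)
Total word trigrams: 7 - 2 = 5

5


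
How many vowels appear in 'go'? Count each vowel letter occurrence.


Scanning each character of 'go':
  Position 1: 'g' -> consonant (running count: 0)
  Position 2: 'o' -> vowel (running count: 1)
Total vowels: 1

1


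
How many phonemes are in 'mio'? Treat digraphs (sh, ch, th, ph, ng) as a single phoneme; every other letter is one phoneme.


Parsing 'mio' greedily, digraphs first:
  'm' -> consonant phoneme (phonemes so far: 1)
  'i' -> vowel phoneme (phonemes so far: 2)
  'o' -> vowel phoneme (phonemes so far: 3)
Total phonemes: 3

3


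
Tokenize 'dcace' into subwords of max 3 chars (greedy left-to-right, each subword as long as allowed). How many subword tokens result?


'dcace' has 5 characters.
Chunking with max size 3:
  Chunk 1: 'dca' (positions 0-2)
  Chunk 2: 'ce' (positions 3-4)
Total chunks: ceil(5 / 3) = 2

2


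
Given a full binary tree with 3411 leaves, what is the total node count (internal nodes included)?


Leaf nodes (terminals): 3411
Internal nodes = n - 1 = 3411 - 1 = 3410
Total = leaves + internal = 3411 + 3410 = 6821

6821


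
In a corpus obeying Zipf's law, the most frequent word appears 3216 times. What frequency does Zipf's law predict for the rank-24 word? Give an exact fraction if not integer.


Zipf's law: freq(rank) = f1 / rank
f1 = 3216, rank = 24
freq = 3216 / 24
= 134

134


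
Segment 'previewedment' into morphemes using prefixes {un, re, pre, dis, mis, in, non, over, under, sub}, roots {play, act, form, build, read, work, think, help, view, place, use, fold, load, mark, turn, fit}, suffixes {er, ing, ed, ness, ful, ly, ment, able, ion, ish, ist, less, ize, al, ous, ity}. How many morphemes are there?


Segmenting 'previewedment' against the inventory:
  'pre' -> prefix (morpheme 1)
  'view' -> root (morpheme 2)
  'ed' -> suffix (morpheme 3)
  'ment' -> suffix (morpheme 4)
Total morphemes: 4

4


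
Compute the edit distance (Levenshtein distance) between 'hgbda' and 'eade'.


Building DP table for s1='hgbda' (len 5) and s2='eade' (len 4):
       e  a  d  e
    0  1  2  3  4
  h 1  1  2  3  4
  g 2  2  2  3  4
  b 3  3  3  3  4
  d 4  4  4  3  4
  a 5  5  4  4  4
Edit distance = dp[5][4] = 4

4


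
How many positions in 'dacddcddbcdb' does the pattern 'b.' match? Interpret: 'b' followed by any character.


Pattern: b. means 'b' followed by any character.
Scanning 'dacddcddbcdb' position-by-position:
  Pos 0: window 'da' -> no
  Pos 1: window 'ac' -> no
  Pos 2: window 'cd' -> no
  Pos 3: window 'dd' -> no
  Pos 4: window 'dc' -> no
  Pos 5: window 'cd' -> no
  Pos 6: window 'dd' -> no
  Pos 7: window 'db' -> no
  Pos 8: window 'bc' -> MATCH
  Pos 9: window 'cd' -> no
  Pos 10: window 'db' -> no
  Pos 11: window 'b' -> no
Total matches: 1

1


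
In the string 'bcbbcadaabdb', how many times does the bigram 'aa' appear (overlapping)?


Scanning 'bcbbcadaabdb' for bigram 'aa':
  Position 0: 'bc' -> no
  Position 1: 'cb' -> no
  Position 2: 'bb' -> no
  Position 3: 'bc' -> no
  Position 4: 'ca' -> no
  Position 5: 'ad' -> no
  Position 6: 'da' -> no
  Position 7: 'aa' -> MATCH
  Position 8: 'ab' -> no
  Position 9: 'bd' -> no
  Position 10: 'db' -> no
Total matches: 1

1


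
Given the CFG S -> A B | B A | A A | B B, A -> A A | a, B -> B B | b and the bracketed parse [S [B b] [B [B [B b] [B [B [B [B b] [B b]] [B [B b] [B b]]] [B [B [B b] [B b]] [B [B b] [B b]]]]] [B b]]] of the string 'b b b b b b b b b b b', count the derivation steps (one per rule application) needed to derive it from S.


Every bracketed nonterminal node [X ...] in the tree is produced by exactly one rule application.
Reading the tree off as a leftmost derivation:
  Step 1: S  =>  B B   (applied S -> B B)
  Step 2: B B  =>  b B   (applied B -> b)
  Step 3: b B  =>  b B B   (applied B -> B B)
  Step 4: b B B  =>  b B B B   (applied B -> B B)
  Step 5: b B B B  =>  b b B B   (applied B -> b)
  Step 6: b b B B  =>  b b B B B   (applied B -> B B)
  Step 7: b b B B B  =>  b b B B B B   (applied B -> B B)
  Step 8: b b B B B B  =>  b b B B B B B   (applied B -> B B)
  Step 9: b b B B B B B  =>  b b b B B B B   (applied B -> b)
  Step 10: b b b B B B B  =>  b b b b B B B   (applied B -> b)
  Step 11: b b b b B B B  =>  b b b b B B B B   (applied B -> B B)
  Step 12: b b b b B B B B  =>  b b b b b B B B   (applied B -> b)
  Step 13: b b b b b B B B  =>  b b b b b b B B   (applied B -> b)
  Step 14: b b b b b b B B  =>  b b b b b b B B B   (applied B -> B B)
  Step 15: b b b b b b B B B  =>  b b b b b b B B B B   (applied B -> B B)
  Step 16: b b b b b b B B B B  =>  b b b b b b b B B B   (applied B -> b)
  Step 17: b b b b b b b B B B  =>  b b b b b b b b B B   (applied B -> b)
  Step 18: b b b b b b b b B B  =>  b b b b b b b b B B B   (applied B -> B B)
  Step 19: b b b b b b b b B B B  =>  b b b b b b b b b B B   (applied B -> b)
  Step 20: b b b b b b b b b B B  =>  b b b b b b b b b b B   (applied B -> b)
  Step 21: b b b b b b b b b b B  =>  b b b b b b b b b b b   (applied B -> b)
Final yield: b b b b b b b b b b b
Total rewrite steps: 21

21
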